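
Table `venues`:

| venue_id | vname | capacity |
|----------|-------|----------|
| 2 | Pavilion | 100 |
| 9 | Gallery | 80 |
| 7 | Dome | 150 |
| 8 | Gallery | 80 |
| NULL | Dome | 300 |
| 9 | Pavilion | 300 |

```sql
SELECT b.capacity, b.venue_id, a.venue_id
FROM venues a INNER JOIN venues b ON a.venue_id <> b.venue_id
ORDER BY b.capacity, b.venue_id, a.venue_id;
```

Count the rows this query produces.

INNER JOIN keeps only pairs where the ON condition holds.
Matching on a.venue_id <> b.venue_id. A NULL in a compared column never satisfies the condition.
- venue_id=2: 4 matching b row(s), so 4 row(s) emitted.
- venue_id=9: 3 matching b row(s), so 3 row(s) emitted.
- venue_id=7: 4 matching b row(s), so 4 row(s) emitted.
- venue_id=8: 4 matching b row(s), so 4 row(s) emitted.
- venue_id=NULL: no matching b row, dropped.
- venue_id=9: 3 matching b row(s), so 3 row(s) emitted.
Total: 18 rows.

18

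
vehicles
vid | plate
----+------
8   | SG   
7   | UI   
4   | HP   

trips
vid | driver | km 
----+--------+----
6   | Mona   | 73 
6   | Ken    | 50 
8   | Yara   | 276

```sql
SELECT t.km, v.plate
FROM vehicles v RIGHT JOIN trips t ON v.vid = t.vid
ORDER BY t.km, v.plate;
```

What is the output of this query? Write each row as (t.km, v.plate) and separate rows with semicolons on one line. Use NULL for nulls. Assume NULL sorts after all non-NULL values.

RIGHT JOIN keeps every row from `trips`; unmatched rows get NULL for `vehicles`'s columns.
Matching on v.vid = t.vid.
- v[0] vid=8 → 1 match(es) in t → 1 row(s).
- v[1] vid=7 → no match.
- v[2] vid=4 → no match.
- 2 t row(s) had no v match → kept, v columns NULL.
After projecting and ordering:
t.km | v.plate
50 | NULL
73 | NULL
276 | SG

(50, NULL); (73, NULL); (276, SG)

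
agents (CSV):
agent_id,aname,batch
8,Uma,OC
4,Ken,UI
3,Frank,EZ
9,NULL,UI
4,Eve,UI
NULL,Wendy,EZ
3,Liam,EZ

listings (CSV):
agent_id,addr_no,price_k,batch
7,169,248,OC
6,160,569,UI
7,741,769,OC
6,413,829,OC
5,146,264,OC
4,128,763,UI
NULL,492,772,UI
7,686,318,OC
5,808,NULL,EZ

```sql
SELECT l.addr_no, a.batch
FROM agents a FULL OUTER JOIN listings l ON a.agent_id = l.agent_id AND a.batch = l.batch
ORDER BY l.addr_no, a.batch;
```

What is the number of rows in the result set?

FULL OUTER JOIN keeps every row from both sides; unmatched rows get NULL for the other side's columns.
Matching on a.agent_id = l.agent_id AND a.batch = l.batch. A NULL in a compared column never satisfies the condition.
- a[0] agent_id=8, batch=OC → no match; kept with NULLs on the l side.
- a[1] agent_id=4, batch=UI → 1 match(es) in l → 1 row(s).
- a[2] agent_id=3, batch=EZ → no match; kept with NULLs on the l side.
- a[3] agent_id=9, batch=UI → no match; kept with NULLs on the l side.
- a[4] agent_id=4, batch=UI → 1 match(es) in l → 1 row(s).
- a[5] agent_id=NULL, batch=EZ → no match; kept with NULLs on the l side.
- a[6] agent_id=3, batch=EZ → no match; kept with NULLs on the l side.
- 8 row(s) from l found no a partner → padded with NULL.
Total: 2 matched + 13 padded = 15 rows.

15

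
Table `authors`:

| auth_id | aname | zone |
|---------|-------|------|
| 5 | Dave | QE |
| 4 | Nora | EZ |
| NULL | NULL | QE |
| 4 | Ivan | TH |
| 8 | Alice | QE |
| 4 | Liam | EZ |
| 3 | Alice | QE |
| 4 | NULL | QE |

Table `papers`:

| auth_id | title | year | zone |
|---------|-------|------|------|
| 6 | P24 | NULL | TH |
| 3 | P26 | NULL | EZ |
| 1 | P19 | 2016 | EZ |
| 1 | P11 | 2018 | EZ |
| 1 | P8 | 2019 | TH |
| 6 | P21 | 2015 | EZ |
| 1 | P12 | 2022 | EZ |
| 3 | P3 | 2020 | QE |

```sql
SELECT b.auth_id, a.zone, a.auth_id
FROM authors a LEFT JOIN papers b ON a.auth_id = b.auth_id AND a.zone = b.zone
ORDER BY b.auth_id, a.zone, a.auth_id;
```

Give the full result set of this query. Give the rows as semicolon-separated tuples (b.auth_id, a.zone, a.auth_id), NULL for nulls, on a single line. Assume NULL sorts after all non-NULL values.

(3, QE, 3); (NULL, EZ, 4); (NULL, EZ, 4); (NULL, QE, 4); (NULL, QE, 5); (NULL, QE, 8); (NULL, QE, NULL); (NULL, TH, 4)

LEFT JOIN keeps every row from `authors`; unmatched rows get NULL for `papers`'s columns.
Matching on a.auth_id = b.auth_id AND a.zone = b.zone. A NULL in a compared column never satisfies the condition.
Matched pairs: 1; unmatched a rows kept: 7.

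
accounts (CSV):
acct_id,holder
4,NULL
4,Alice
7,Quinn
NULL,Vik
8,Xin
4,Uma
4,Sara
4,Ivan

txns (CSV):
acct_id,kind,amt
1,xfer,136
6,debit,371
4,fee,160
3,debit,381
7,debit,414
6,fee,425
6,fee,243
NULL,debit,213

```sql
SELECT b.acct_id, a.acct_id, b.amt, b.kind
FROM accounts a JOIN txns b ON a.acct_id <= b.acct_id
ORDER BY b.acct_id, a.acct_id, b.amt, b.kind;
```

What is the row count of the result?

26

INNER JOIN keeps only pairs where the ON condition holds.
Matching on a.acct_id <= b.acct_id. A NULL in a compared column never satisfies the condition.
Matched pairs: 26.
Total: 26 rows.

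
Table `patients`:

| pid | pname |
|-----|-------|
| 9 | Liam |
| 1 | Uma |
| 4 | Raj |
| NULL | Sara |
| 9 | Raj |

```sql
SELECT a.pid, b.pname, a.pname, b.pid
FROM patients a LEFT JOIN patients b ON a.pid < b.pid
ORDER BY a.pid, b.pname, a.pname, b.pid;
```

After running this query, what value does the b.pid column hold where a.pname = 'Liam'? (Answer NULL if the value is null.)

NULL

LEFT JOIN keeps every row from `patients a`; unmatched rows get NULL for `patients b`'s columns.
Matching on a.pid < b.pid. A NULL in a compared column never satisfies the condition.
- a row (pid=9): no match → kept, b columns NULL.
- a row (pid=1): matches 3 b row(s) → 3 output row(s).
- a row (pid=4): matches 2 b row(s) → 2 output row(s).
- a row (pid=NULL): no match → kept, b columns NULL.
- a row (pid=9): no match → kept, b columns NULL.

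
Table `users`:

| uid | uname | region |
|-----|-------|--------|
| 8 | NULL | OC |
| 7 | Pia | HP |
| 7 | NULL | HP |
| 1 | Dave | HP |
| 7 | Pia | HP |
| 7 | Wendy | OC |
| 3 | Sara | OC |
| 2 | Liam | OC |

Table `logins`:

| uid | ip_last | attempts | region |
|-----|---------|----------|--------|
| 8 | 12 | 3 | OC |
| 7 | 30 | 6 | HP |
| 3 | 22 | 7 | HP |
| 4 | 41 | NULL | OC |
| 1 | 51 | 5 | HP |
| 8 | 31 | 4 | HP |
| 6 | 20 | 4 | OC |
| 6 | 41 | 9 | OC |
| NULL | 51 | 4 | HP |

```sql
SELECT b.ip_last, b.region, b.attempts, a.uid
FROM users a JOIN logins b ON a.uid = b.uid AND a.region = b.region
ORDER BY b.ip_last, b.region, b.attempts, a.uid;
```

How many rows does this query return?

5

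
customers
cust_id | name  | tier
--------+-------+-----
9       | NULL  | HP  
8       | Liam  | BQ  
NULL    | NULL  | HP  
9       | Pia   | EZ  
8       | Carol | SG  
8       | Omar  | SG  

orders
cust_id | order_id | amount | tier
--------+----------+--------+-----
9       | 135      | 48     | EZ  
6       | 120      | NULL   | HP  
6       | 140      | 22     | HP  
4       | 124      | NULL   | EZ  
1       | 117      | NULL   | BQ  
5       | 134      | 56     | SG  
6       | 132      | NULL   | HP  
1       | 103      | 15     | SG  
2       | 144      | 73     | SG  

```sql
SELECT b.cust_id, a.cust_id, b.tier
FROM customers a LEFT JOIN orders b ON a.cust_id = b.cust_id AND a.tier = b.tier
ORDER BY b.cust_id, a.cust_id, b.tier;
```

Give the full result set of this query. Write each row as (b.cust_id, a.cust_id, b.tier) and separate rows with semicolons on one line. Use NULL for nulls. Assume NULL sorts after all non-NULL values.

(9, 9, EZ); (NULL, 8, NULL); (NULL, 8, NULL); (NULL, 8, NULL); (NULL, 9, NULL); (NULL, NULL, NULL)

LEFT JOIN keeps every row from `customers`; unmatched rows get NULL for `orders`'s columns.
Matching on a.cust_id = b.cust_id AND a.tier = b.tier. A NULL in a compared column never satisfies the condition.
Matched pairs: 1; unmatched a rows kept: 5.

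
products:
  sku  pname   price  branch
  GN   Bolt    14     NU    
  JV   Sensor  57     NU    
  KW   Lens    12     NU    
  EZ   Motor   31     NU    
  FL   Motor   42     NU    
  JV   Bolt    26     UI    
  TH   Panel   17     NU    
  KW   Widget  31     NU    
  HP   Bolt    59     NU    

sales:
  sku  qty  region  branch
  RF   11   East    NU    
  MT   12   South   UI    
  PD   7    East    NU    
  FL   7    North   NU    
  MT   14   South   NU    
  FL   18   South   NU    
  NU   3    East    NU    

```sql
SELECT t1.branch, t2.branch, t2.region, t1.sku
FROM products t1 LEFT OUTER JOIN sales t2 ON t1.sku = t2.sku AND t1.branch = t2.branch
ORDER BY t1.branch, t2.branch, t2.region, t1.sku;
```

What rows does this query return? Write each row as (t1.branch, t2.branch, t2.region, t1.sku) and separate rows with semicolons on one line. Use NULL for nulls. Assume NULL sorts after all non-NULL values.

LEFT JOIN keeps every row from `products`; unmatched rows get NULL for `sales`'s columns.
Matching on t1.sku = t2.sku AND t1.branch = t2.branch.
- sku=GN, branch=NU: no t2 row matches, row kept with t2 columns NULL.
- sku=JV, branch=NU: no t2 row matches, row kept with t2 columns NULL.
- sku=KW, branch=NU: no t2 row matches, row kept with t2 columns NULL.
- sku=EZ, branch=NU: no t2 row matches, row kept with t2 columns NULL.
- sku=FL, branch=NU: 2 matching t2 row(s), so 2 row(s) emitted.
- sku=JV, branch=UI: no t2 row matches, row kept with t2 columns NULL.
- sku=TH, branch=NU: no t2 row matches, row kept with t2 columns NULL.
- sku=KW, branch=NU: no t2 row matches, row kept with t2 columns NULL.
- sku=HP, branch=NU: no t2 row matches, row kept with t2 columns NULL.
After projecting and ordering:
t1.branch | t2.branch | t2.region | t1.sku
NU | NU | North | FL
NU | NU | South | FL
NU | NULL | NULL | EZ
NU | NULL | NULL | GN
NU | NULL | NULL | HP
NU | NULL | NULL | JV
NU | NULL | NULL | KW
NU | NULL | NULL | KW
NU | NULL | NULL | TH
UI | NULL | NULL | JV

(NU, NU, North, FL); (NU, NU, South, FL); (NU, NULL, NULL, EZ); (NU, NULL, NULL, GN); (NU, NULL, NULL, HP); (NU, NULL, NULL, JV); (NU, NULL, NULL, KW); (NU, NULL, NULL, KW); (NU, NULL, NULL, TH); (UI, NULL, NULL, JV)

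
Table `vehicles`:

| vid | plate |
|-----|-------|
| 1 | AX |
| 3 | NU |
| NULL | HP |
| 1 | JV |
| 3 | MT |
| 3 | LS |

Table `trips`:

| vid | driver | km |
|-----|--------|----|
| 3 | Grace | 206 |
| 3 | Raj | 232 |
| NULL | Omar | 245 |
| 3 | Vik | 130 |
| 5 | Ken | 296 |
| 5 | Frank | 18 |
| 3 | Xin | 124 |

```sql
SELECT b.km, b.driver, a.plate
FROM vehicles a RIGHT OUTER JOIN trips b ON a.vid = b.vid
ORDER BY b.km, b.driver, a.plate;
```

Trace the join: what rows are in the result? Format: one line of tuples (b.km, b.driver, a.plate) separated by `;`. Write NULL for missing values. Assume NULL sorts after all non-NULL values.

(18, Frank, NULL); (124, Xin, LS); (124, Xin, MT); (124, Xin, NU); (130, Vik, LS); (130, Vik, MT); (130, Vik, NU); (206, Grace, LS); (206, Grace, MT); (206, Grace, NU); (232, Raj, LS); (232, Raj, MT); (232, Raj, NU); (245, Omar, NULL); (296, Ken, NULL)

RIGHT JOIN keeps every row from `trips`; unmatched rows get NULL for `vehicles`'s columns.
Matching on a.vid = b.vid. A NULL in a compared column never satisfies the condition.
- a[0] vid=1 → no match.
- a[1] vid=3 → 4 match(es) in b → 4 row(s).
- a[2] vid=NULL → no match.
- a[3] vid=1 → no match.
- a[4] vid=3 → 4 match(es) in b → 4 row(s).
- a[5] vid=3 → 4 match(es) in b → 4 row(s).
- plus 3 unmatched b row(s), each kept with NULL a columns.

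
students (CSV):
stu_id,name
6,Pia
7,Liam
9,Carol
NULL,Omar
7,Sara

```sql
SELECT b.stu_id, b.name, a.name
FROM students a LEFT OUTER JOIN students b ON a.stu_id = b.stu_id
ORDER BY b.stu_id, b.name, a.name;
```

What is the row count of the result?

7

LEFT JOIN keeps every row from `students a`; unmatched rows get NULL for `students b`'s columns.
Matching on a.stu_id = b.stu_id. A NULL in a compared column never satisfies the condition.
- a row (stu_id=6): matches 1 b row(s) → 1 output row(s).
- a row (stu_id=7): matches 2 b row(s) → 2 output row(s).
- a row (stu_id=9): matches 1 b row(s) → 1 output row(s).
- a row (stu_id=NULL): no match → kept, b columns NULL.
- a row (stu_id=7): matches 2 b row(s) → 2 output row(s).
Total: 6 matched + 1 padded = 7 rows.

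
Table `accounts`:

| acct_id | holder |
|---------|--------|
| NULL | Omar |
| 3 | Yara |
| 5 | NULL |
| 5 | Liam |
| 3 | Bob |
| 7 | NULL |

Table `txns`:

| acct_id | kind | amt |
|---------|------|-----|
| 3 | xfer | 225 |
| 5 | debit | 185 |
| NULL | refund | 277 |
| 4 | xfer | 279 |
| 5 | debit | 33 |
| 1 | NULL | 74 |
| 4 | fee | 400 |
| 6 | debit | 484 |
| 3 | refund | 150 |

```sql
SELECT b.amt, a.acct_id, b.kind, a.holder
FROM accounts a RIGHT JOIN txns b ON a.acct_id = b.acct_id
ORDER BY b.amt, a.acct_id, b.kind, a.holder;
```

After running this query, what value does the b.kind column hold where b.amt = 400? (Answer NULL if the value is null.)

fee

RIGHT JOIN keeps every row from `txns`; unmatched rows get NULL for `accounts`'s columns.
Matching on a.acct_id = b.acct_id. A NULL in a compared column never satisfies the condition.
- acct_id=NULL: no matching b row.
- acct_id=3: 2 matching b row(s), so 2 row(s) emitted.
- acct_id=5: 2 matching b row(s), so 2 row(s) emitted.
- acct_id=5: 2 matching b row(s), so 2 row(s) emitted.
- acct_id=3: 2 matching b row(s), so 2 row(s) emitted.
- acct_id=7: no matching b row.
- plus 5 unmatched b row(s), each kept with NULL a columns.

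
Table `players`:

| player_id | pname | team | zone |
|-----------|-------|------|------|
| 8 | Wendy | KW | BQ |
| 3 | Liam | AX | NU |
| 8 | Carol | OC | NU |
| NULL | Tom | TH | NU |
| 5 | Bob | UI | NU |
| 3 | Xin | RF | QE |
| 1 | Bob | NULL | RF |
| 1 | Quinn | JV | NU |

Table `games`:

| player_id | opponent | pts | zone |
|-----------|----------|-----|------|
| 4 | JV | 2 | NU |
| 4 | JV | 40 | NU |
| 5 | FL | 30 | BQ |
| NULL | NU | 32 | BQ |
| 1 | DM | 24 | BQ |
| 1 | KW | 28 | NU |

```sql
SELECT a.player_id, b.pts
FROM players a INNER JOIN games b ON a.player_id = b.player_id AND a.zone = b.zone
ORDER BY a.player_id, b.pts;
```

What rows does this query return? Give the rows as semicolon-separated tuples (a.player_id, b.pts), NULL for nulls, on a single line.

(1, 28)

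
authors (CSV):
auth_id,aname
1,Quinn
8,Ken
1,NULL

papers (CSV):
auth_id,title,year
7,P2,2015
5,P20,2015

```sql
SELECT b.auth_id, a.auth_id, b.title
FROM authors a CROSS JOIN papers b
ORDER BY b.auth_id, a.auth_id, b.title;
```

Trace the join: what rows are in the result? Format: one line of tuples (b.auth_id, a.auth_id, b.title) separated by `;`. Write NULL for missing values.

CROSS JOIN pairs every row of `authors` with every row of `papers`: 3 × 2 = 6 rows.
After projecting and ordering:
b.auth_id | a.auth_id | b.title
5 | 1 | P20
5 | 1 | P20
5 | 8 | P20
7 | 1 | P2
7 | 1 | P2
7 | 8 | P2

(5, 1, P20); (5, 1, P20); (5, 8, P20); (7, 1, P2); (7, 1, P2); (7, 8, P2)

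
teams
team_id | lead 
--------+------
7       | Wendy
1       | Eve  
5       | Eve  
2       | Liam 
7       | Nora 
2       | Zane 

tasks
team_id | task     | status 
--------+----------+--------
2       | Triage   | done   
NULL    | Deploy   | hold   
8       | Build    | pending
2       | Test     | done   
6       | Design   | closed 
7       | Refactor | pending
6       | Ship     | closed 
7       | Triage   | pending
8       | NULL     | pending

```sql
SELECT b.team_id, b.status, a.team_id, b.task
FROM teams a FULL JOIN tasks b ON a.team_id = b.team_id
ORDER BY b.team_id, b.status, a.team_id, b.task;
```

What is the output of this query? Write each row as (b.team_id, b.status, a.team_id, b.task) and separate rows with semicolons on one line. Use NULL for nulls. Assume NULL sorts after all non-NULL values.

(2, done, 2, Test); (2, done, 2, Test); (2, done, 2, Triage); (2, done, 2, Triage); (6, closed, NULL, Design); (6, closed, NULL, Ship); (7, pending, 7, Refactor); (7, pending, 7, Refactor); (7, pending, 7, Triage); (7, pending, 7, Triage); (8, pending, NULL, Build); (8, pending, NULL, NULL); (NULL, hold, NULL, Deploy); (NULL, NULL, 1, NULL); (NULL, NULL, 5, NULL)

FULL OUTER JOIN keeps every row from both sides; unmatched rows get NULL for the other side's columns.
Matching on a.team_id = b.team_id. A NULL in a compared column never satisfies the condition.
Matched pairs: 8; unmatched a rows kept: 2; unmatched b rows kept: 5.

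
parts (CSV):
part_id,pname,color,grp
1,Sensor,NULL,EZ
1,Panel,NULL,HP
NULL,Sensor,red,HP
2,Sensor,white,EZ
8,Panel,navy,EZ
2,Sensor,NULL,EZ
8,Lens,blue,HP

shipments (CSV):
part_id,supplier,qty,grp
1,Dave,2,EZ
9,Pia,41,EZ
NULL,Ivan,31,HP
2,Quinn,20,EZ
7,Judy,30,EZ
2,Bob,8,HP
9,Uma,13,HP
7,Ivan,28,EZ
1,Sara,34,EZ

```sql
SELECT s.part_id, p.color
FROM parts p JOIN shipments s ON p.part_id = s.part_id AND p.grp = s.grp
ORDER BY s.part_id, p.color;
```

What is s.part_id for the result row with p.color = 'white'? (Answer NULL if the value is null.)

INNER JOIN keeps only pairs where the ON condition holds.
Matching on p.part_id = s.part_id AND p.grp = s.grp. A NULL in a compared column never satisfies the condition.
Matched pairs: 4.

2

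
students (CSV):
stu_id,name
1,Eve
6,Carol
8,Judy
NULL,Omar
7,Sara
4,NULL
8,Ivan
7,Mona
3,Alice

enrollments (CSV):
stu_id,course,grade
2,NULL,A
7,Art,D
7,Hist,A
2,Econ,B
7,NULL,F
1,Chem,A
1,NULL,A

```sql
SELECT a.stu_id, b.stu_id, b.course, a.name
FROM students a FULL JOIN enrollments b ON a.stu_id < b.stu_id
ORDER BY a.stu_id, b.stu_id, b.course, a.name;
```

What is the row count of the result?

FULL OUTER JOIN keeps every row from both sides; unmatched rows get NULL for the other side's columns.
Matching on a.stu_id < b.stu_id. A NULL in a compared column never satisfies the condition.
Matched pairs: 14; unmatched a rows kept: 5; unmatched b rows kept: 2.
Total: 14 matched + 7 padded = 21 rows.

21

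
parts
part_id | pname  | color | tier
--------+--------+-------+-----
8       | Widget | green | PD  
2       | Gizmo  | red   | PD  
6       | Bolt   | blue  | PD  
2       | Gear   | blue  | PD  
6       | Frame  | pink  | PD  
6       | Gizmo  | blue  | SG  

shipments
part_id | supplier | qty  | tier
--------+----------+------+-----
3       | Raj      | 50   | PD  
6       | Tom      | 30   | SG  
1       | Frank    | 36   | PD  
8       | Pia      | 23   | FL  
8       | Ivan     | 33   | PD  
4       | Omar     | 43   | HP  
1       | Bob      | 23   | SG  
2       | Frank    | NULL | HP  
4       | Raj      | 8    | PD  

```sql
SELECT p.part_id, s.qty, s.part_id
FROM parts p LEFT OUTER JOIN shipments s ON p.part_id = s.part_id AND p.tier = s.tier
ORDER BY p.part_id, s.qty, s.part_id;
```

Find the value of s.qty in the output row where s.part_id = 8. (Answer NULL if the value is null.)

33

LEFT JOIN keeps every row from `parts`; unmatched rows get NULL for `shipments`'s columns.
Matching on p.part_id = s.part_id AND p.tier = s.tier.
Matched pairs: 2; unmatched p rows kept: 4.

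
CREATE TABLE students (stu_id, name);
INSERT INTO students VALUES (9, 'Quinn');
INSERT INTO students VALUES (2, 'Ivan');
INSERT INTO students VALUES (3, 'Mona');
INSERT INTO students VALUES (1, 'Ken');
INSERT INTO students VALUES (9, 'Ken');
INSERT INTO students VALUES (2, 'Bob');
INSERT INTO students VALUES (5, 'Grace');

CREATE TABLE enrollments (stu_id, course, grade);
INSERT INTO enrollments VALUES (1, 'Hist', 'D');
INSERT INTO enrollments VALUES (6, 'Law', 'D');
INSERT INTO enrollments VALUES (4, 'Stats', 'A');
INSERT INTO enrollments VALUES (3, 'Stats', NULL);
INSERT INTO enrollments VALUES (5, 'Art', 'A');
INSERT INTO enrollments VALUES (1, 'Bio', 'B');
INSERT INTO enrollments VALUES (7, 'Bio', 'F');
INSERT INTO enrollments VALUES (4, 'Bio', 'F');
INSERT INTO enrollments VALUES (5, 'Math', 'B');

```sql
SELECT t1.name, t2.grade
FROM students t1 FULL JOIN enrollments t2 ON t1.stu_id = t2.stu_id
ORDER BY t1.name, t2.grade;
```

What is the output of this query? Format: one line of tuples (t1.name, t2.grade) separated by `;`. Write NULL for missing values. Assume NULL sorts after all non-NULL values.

FULL OUTER JOIN keeps every row from both sides; unmatched rows get NULL for the other side's columns.
Matching on t1.stu_id = t2.stu_id.
- t1 (stu_id=9) has no partner → padded with NULL.
- t1 (stu_id=2) has no partner → padded with NULL.
- t1 (stu_id=3) pairs with 1 row(s) of t2.
- t1 (stu_id=1) pairs with 2 row(s) of t2.
- t1 (stu_id=9) has no partner → padded with NULL.
- t1 (stu_id=2) has no partner → padded with NULL.
- t1 (stu_id=5) pairs with 2 row(s) of t2.
- 4 row(s) from t2 found no t1 partner → padded with NULL.

(Bob, NULL); (Grace, A); (Grace, B); (Ivan, NULL); (Ken, B); (Ken, D); (Ken, NULL); (Mona, NULL); (Quinn, NULL); (NULL, A); (NULL, D); (NULL, F); (NULL, F)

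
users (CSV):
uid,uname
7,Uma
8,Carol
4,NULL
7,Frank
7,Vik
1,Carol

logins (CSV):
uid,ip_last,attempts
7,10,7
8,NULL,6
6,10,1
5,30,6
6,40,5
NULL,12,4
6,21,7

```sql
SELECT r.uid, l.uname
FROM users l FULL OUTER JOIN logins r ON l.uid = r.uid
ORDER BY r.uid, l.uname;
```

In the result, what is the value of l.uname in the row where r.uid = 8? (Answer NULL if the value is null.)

FULL OUTER JOIN keeps every row from both sides; unmatched rows get NULL for the other side's columns.
Matching on l.uid = r.uid. A NULL in a compared column never satisfies the condition.
- uid=7: 1 matching r row(s), so 1 row(s) emitted.
- uid=8: 1 matching r row(s), so 1 row(s) emitted.
- uid=4: no r row matches, row kept with r columns NULL.
- uid=7: 1 matching r row(s), so 1 row(s) emitted.
- uid=7: 1 matching r row(s), so 1 row(s) emitted.
- uid=1: no r row matches, row kept with r columns NULL.
- 5 row(s) from r found no l partner → padded with NULL.

Carol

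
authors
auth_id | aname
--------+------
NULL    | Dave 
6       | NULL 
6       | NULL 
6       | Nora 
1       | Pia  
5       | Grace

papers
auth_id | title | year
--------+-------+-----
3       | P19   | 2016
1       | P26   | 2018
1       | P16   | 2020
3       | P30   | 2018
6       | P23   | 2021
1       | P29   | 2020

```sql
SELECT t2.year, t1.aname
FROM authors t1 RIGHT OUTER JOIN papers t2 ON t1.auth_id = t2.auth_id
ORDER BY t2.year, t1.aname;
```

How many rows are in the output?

RIGHT JOIN keeps every row from `papers`; unmatched rows get NULL for `authors`'s columns.
Matching on t1.auth_id = t2.auth_id. A NULL in a compared column never satisfies the condition.
- t1 (auth_id=NULL) has no partner in t2.
- t1 (auth_id=6) pairs with 1 row(s) of t2.
- t1 (auth_id=6) pairs with 1 row(s) of t2.
- t1 (auth_id=6) pairs with 1 row(s) of t2.
- t1 (auth_id=1) pairs with 3 row(s) of t2.
- t1 (auth_id=5) has no partner in t2.
- 2 row(s) from t2 found no t1 partner → padded with NULL.
Total: 6 matched + 2 padded = 8 rows.

8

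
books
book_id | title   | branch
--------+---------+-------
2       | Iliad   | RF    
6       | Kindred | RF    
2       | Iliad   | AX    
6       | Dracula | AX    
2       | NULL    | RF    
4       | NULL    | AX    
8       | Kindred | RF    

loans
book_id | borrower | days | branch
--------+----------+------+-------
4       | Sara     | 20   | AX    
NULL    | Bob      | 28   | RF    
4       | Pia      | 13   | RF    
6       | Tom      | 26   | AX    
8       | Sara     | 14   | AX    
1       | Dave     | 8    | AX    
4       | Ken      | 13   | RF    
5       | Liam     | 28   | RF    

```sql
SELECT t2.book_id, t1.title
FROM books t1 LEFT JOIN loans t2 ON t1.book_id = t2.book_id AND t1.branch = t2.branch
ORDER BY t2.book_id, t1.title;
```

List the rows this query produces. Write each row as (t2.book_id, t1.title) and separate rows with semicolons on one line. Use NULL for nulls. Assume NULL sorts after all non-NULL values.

(4, NULL); (6, Dracula); (NULL, Iliad); (NULL, Iliad); (NULL, Kindred); (NULL, Kindred); (NULL, NULL)

LEFT JOIN keeps every row from `books`; unmatched rows get NULL for `loans`'s columns.
Matching on t1.book_id = t2.book_id AND t1.branch = t2.branch. A NULL in a compared column never satisfies the condition.
Matched pairs: 2; unmatched t1 rows kept: 5.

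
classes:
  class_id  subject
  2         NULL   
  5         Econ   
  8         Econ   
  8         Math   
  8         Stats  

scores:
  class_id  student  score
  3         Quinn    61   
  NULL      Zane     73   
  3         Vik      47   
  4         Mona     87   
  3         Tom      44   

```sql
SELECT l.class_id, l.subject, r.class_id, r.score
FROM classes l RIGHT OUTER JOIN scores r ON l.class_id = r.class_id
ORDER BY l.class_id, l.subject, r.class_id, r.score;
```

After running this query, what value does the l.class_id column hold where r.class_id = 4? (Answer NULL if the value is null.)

NULL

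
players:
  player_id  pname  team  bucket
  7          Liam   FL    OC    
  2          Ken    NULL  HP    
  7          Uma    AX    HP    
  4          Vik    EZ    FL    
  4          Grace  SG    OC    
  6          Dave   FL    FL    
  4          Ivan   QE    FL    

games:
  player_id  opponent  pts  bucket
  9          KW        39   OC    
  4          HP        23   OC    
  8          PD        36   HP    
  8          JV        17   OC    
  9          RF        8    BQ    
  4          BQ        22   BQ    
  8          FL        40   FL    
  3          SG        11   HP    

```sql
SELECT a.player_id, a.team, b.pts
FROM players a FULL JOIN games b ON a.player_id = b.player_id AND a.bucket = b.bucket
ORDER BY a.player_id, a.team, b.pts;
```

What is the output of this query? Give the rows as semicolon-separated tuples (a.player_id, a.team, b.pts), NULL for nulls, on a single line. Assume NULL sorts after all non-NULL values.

(2, NULL, NULL); (4, EZ, NULL); (4, QE, NULL); (4, SG, 23); (6, FL, NULL); (7, AX, NULL); (7, FL, NULL); (NULL, NULL, 8); (NULL, NULL, 11); (NULL, NULL, 17); (NULL, NULL, 22); (NULL, NULL, 36); (NULL, NULL, 39); (NULL, NULL, 40)

FULL OUTER JOIN keeps every row from both sides; unmatched rows get NULL for the other side's columns.
Matching on a.player_id = b.player_id AND a.bucket = b.bucket.
- a[0] player_id=7, bucket=OC → no match; kept with NULLs on the b side.
- a[1] player_id=2, bucket=HP → no match; kept with NULLs on the b side.
- a[2] player_id=7, bucket=HP → no match; kept with NULLs on the b side.
- a[3] player_id=4, bucket=FL → no match; kept with NULLs on the b side.
- a[4] player_id=4, bucket=OC → 1 match(es) in b → 1 row(s).
- a[5] player_id=6, bucket=FL → no match; kept with NULLs on the b side.
- a[6] player_id=4, bucket=FL → no match; kept with NULLs on the b side.
- 7 b row(s) had no a match → kept, a columns NULL.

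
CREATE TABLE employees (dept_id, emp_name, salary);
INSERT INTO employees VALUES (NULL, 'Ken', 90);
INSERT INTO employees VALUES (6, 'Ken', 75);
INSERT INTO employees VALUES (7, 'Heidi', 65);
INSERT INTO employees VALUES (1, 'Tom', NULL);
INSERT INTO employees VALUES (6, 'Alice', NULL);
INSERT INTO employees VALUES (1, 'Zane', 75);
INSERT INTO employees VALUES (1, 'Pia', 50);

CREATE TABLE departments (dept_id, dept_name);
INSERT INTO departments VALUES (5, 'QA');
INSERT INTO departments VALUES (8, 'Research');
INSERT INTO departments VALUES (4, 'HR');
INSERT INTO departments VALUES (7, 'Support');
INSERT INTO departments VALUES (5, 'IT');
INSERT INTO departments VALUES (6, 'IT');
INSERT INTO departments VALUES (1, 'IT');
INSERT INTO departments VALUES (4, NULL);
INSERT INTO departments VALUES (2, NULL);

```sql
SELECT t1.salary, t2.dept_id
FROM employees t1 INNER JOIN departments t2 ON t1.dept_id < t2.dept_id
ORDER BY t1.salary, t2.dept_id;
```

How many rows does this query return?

INNER JOIN keeps only pairs where the ON condition holds.
Matching on t1.dept_id < t2.dept_id. A NULL in a compared column never satisfies the condition.
- t1[0] dept_id=NULL → no match; dropped.
- t1[1] dept_id=6 → 2 match(es) in t2 → 2 row(s).
- t1[2] dept_id=7 → 1 match(es) in t2 → 1 row(s).
- t1[3] dept_id=1 → 8 match(es) in t2 → 8 row(s).
- t1[4] dept_id=6 → 2 match(es) in t2 → 2 row(s).
- t1[5] dept_id=1 → 8 match(es) in t2 → 8 row(s).
- t1[6] dept_id=1 → 8 match(es) in t2 → 8 row(s).
Total: 29 rows.

29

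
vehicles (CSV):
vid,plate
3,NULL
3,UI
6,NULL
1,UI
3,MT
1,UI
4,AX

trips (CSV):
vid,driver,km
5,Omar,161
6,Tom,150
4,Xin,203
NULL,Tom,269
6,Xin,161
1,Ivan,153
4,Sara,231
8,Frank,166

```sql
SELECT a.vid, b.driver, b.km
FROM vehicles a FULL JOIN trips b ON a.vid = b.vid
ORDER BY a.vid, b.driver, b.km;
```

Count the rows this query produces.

12

FULL OUTER JOIN keeps every row from both sides; unmatched rows get NULL for the other side's columns.
Matching on a.vid = b.vid. A NULL in a compared column never satisfies the condition.
- a row (vid=3): no match → kept, b columns NULL.
- a row (vid=3): no match → kept, b columns NULL.
- a row (vid=6): matches 2 b row(s) → 2 output row(s).
- a row (vid=1): matches 1 b row(s) → 1 output row(s).
- a row (vid=3): no match → kept, b columns NULL.
- a row (vid=1): matches 1 b row(s) → 1 output row(s).
- a row (vid=4): matches 2 b row(s) → 2 output row(s).
- plus 3 unmatched b row(s), each kept with NULL a columns.
Total: 6 matched + 6 padded = 12 rows.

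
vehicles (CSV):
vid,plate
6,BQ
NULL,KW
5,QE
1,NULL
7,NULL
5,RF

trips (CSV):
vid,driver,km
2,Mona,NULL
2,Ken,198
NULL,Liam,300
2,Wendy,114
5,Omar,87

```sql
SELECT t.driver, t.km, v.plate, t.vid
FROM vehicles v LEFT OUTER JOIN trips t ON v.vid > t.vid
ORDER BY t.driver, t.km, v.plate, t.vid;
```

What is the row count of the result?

16

LEFT JOIN keeps every row from `vehicles`; unmatched rows get NULL for `trips`'s columns.
Matching on v.vid > t.vid. A NULL in a compared column never satisfies the condition.
Matched pairs: 14; unmatched v rows kept: 2.
Total: 14 matched + 2 padded = 16 rows.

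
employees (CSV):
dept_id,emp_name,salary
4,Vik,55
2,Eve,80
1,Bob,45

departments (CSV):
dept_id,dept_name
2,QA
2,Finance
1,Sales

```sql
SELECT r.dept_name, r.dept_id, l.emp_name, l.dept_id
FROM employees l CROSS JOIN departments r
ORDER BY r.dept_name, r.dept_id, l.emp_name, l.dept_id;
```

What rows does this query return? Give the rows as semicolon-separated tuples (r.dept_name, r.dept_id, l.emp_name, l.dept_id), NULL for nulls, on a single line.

(Finance, 2, Bob, 1); (Finance, 2, Eve, 2); (Finance, 2, Vik, 4); (QA, 2, Bob, 1); (QA, 2, Eve, 2); (QA, 2, Vik, 4); (Sales, 1, Bob, 1); (Sales, 1, Eve, 2); (Sales, 1, Vik, 4)

CROSS JOIN pairs every row of `employees` with every row of `departments`: 3 × 3 = 9 rows.
After projecting and ordering:
r.dept_name | r.dept_id | l.emp_name | l.dept_id
Finance | 2 | Bob | 1
Finance | 2 | Eve | 2
Finance | 2 | Vik | 4
QA | 2 | Bob | 1
QA | 2 | Eve | 2
QA | 2 | Vik | 4
Sales | 1 | Bob | 1
Sales | 1 | Eve | 2
Sales | 1 | Vik | 4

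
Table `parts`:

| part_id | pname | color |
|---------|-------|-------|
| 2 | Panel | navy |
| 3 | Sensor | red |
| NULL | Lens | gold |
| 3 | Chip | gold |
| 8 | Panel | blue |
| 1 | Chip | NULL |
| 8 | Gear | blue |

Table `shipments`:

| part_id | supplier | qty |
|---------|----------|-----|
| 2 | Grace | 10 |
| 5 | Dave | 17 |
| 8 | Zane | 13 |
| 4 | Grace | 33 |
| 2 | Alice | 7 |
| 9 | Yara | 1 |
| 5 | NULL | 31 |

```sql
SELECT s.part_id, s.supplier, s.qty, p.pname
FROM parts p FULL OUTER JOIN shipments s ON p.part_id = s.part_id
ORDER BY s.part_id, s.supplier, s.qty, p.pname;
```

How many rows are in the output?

12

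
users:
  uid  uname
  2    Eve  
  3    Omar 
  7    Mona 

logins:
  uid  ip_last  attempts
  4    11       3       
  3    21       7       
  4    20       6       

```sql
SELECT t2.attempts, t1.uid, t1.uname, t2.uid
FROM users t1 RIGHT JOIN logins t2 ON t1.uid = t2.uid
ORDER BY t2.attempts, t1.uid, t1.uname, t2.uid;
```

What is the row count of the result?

3

RIGHT JOIN keeps every row from `logins`; unmatched rows get NULL for `users`'s columns.
Matching on t1.uid = t2.uid.
- uid=2: no matching t2 row.
- uid=3: 1 matching t2 row(s), so 1 row(s) emitted.
- uid=7: no matching t2 row.
- 2 row(s) from t2 found no t1 partner → padded with NULL.
Total: 1 matched + 2 padded = 3 rows.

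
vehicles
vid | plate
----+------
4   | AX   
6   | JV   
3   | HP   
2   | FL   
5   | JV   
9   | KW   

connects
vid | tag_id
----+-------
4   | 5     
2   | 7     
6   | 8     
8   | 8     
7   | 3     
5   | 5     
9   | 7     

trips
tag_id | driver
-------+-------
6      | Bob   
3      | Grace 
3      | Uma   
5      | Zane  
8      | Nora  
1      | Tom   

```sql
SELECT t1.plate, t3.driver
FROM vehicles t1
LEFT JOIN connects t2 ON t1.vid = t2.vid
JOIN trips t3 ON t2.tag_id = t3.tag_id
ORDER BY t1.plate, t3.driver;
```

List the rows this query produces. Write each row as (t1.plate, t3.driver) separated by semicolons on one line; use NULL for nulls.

(AX, Zane); (JV, Nora); (JV, Zane)

Step 1 — t1 LEFT JOIN t2 on vid → 6 row(s).
Then INNER JOIN `trips t3` on tag_id: keep only rows whose t2.tag_id appears in t3.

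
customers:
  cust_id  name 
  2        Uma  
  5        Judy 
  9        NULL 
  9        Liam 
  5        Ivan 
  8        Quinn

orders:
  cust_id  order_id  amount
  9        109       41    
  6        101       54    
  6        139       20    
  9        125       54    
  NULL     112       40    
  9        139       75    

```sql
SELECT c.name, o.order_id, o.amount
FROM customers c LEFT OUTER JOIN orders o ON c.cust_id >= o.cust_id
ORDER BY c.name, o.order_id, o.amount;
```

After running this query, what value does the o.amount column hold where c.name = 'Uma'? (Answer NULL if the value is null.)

NULL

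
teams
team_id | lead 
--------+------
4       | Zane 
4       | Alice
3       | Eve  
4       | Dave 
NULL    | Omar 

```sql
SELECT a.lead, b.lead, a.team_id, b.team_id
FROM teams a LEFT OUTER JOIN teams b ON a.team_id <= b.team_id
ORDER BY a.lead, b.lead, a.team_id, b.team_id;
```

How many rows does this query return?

14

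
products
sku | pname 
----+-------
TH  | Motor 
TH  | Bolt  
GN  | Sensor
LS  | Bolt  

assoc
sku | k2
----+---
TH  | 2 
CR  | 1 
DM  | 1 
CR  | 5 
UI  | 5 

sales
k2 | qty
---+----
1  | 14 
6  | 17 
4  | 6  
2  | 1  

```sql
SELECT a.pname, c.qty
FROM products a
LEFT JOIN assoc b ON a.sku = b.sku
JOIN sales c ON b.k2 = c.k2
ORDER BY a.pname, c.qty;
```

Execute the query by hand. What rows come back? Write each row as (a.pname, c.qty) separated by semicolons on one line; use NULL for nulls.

(Bolt, 1); (Motor, 1)

Joins associate left-to-right: products LEFT JOIN assoc on sku gives 4 intermediate row(s).
Then INNER JOIN `sales c` on k2: keep only rows whose b.k2 appears in c.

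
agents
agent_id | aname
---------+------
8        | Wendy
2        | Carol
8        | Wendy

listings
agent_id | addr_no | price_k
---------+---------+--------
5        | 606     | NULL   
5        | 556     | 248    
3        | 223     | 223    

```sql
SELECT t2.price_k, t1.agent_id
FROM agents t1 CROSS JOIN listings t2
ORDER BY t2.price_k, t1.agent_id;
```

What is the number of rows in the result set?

CROSS JOIN pairs every row of `agents` with every row of `listings`: 3 × 3 = 9 rows.

9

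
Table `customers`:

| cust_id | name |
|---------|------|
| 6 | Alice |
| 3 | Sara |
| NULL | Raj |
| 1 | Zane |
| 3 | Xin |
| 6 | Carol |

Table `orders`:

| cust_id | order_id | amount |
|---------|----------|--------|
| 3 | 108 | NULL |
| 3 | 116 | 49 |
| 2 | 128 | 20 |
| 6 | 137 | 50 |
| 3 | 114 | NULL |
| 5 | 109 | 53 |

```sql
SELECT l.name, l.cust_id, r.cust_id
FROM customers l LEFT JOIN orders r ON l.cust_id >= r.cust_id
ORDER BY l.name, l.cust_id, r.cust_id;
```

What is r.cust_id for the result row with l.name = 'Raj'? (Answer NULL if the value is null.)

LEFT JOIN keeps every row from `customers`; unmatched rows get NULL for `orders`'s columns.
Matching on l.cust_id >= r.cust_id. A NULL in a compared column never satisfies the condition.
- l row (cust_id=6): matches 6 r row(s) → 6 output row(s).
- l row (cust_id=3): matches 4 r row(s) → 4 output row(s).
- l row (cust_id=NULL): no match → kept, r columns NULL.
- l row (cust_id=1): no match → kept, r columns NULL.
- l row (cust_id=3): matches 4 r row(s) → 4 output row(s).
- l row (cust_id=6): matches 6 r row(s) → 6 output row(s).

NULL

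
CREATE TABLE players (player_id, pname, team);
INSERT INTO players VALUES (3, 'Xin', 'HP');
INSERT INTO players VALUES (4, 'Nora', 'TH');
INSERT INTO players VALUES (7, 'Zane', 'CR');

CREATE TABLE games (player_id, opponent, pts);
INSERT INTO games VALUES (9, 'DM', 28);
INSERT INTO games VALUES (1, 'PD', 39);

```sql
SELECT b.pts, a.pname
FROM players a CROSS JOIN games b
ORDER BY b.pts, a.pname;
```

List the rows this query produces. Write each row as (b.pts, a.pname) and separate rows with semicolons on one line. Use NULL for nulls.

CROSS JOIN pairs every row of `players` with every row of `games`: 3 × 2 = 6 rows.
After projecting and ordering:
b.pts | a.pname
28 | Nora
28 | Xin
28 | Zane
39 | Nora
39 | Xin
39 | Zane

(28, Nora); (28, Xin); (28, Zane); (39, Nora); (39, Xin); (39, Zane)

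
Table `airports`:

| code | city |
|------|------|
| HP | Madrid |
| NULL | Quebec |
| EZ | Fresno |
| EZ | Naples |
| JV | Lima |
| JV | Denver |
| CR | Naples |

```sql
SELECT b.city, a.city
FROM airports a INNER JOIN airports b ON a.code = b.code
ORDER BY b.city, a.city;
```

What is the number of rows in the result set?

10

INNER JOIN keeps only pairs where the ON condition holds.
Matching on a.code = b.code. A NULL in a compared column never satisfies the condition.
Matched pairs: 10.
Total: 10 rows.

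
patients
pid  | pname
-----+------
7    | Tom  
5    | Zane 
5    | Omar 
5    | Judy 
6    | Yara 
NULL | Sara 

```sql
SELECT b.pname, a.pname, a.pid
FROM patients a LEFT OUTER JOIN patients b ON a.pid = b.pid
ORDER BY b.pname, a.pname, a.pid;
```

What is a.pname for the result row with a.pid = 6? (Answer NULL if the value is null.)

Yara

LEFT JOIN keeps every row from `patients a`; unmatched rows get NULL for `patients b`'s columns.
Matching on a.pid = b.pid. A NULL in a compared column never satisfies the condition.
Matched pairs: 11; unmatched a rows kept: 1.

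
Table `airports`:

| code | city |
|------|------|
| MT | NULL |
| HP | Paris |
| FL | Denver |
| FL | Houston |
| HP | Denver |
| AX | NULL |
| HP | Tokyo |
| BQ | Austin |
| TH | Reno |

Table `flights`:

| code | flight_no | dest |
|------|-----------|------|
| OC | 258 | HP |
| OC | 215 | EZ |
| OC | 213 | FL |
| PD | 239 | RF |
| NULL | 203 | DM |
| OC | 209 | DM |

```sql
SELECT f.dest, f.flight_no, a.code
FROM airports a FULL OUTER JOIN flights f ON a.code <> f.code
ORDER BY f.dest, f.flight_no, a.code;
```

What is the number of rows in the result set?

FULL OUTER JOIN keeps every row from both sides; unmatched rows get NULL for the other side's columns.
Matching on a.code <> f.code. A NULL in a compared column never satisfies the condition.
- a (code=MT) pairs with 5 row(s) of f.
- a (code=HP) pairs with 5 row(s) of f.
- a (code=FL) pairs with 5 row(s) of f.
- a (code=FL) pairs with 5 row(s) of f.
- a (code=HP) pairs with 5 row(s) of f.
- a (code=AX) pairs with 5 row(s) of f.
- a (code=HP) pairs with 5 row(s) of f.
- a (code=BQ) pairs with 5 row(s) of f.
- a (code=TH) pairs with 5 row(s) of f.
- 1 row(s) from f found no a partner → padded with NULL.
Total: 45 matched + 1 padded = 46 rows.

46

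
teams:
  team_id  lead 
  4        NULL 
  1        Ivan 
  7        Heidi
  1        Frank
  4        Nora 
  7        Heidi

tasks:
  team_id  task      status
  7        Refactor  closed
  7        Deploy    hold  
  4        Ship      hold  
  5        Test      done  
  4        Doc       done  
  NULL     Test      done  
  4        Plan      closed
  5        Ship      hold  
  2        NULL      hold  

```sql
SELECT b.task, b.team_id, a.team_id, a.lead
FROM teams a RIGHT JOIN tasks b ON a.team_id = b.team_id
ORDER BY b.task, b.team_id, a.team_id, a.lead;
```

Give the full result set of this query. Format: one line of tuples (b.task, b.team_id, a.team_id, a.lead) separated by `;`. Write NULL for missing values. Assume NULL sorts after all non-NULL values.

(Deploy, 7, 7, Heidi); (Deploy, 7, 7, Heidi); (Doc, 4, 4, Nora); (Doc, 4, 4, NULL); (Plan, 4, 4, Nora); (Plan, 4, 4, NULL); (Refactor, 7, 7, Heidi); (Refactor, 7, 7, Heidi); (Ship, 4, 4, Nora); (Ship, 4, 4, NULL); (Ship, 5, NULL, NULL); (Test, 5, NULL, NULL); (Test, NULL, NULL, NULL); (NULL, 2, NULL, NULL)

RIGHT JOIN keeps every row from `tasks`; unmatched rows get NULL for `teams`'s columns.
Matching on a.team_id = b.team_id. A NULL in a compared column never satisfies the condition.
- a[0] team_id=4 → 3 match(es) in b → 3 row(s).
- a[1] team_id=1 → no match.
- a[2] team_id=7 → 2 match(es) in b → 2 row(s).
- a[3] team_id=1 → no match.
- a[4] team_id=4 → 3 match(es) in b → 3 row(s).
- a[5] team_id=7 → 2 match(es) in b → 2 row(s).
- plus 4 unmatched b row(s), each kept with NULL a columns.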